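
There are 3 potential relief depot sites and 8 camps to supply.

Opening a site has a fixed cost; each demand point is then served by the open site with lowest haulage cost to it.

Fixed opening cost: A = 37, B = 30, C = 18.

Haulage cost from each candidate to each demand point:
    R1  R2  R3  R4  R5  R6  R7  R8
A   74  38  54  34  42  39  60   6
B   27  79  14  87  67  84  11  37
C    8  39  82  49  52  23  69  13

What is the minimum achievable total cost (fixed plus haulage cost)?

257

Open {B, C}: assign each demand point to its cheapest open site.
  R1→C 8, R2→C 39, R3→B 14, R4→C 49, R5→C 52, R6→C 23, R7→B 11, R8→C 13
  haulage cost 209, fixed 48 → total 257.
Compare {A, B, C}: haulage cost 176 + fixed 85 = 261.
Compare {A, B}: haulage cost 211 + fixed 67 = 278.
Compare {A, C}: haulage cost 265 + fixed 55 = 320.
All other subsets cost ≥ 261. Minimum total cost: 257.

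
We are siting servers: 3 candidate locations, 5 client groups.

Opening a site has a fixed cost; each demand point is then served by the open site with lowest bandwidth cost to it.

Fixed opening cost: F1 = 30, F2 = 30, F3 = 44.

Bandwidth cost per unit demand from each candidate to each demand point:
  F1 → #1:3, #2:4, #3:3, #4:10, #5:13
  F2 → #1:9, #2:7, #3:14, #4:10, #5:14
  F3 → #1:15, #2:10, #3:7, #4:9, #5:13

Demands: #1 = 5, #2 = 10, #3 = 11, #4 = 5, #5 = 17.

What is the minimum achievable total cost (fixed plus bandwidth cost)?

Open {F1}: assign each demand point to its cheapest open site.
  #1→F1 5×3=15, #2→F1 10×4=40, #3→F1 11×3=33, #4→F1 5×10=50, #5→F1 17×13=221
  bandwidth cost 359, fixed 30 → total 389.
Compare {F1, F2}: bandwidth cost 359 + fixed 60 = 419.
Compare {F1, F3}: bandwidth cost 354 + fixed 74 = 428.
Compare {F1, F2, F3}: bandwidth cost 354 + fixed 104 = 458.
All other subsets cost ≥ 419. Minimum total cost: 389.

389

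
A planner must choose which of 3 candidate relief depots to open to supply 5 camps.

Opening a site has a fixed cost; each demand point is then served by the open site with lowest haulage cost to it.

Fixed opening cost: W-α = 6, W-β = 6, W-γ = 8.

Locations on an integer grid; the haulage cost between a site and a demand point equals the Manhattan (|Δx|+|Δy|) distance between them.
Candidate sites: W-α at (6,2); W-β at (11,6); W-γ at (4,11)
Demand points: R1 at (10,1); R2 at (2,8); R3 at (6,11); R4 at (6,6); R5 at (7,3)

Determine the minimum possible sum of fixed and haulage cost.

Open {W-α, W-γ}: assign each demand point to its cheapest open site.
  R1→W-α 5, R2→W-γ 5, R3→W-γ 2, R4→W-α 4, R5→W-α 2
  haulage cost 18, fixed 14 → total 32.
Compare {W-α}: haulage cost 30 + fixed 6 = 36.
Compare {W-α, W-β, W-γ}: haulage cost 18 + fixed 20 = 38.
Compare {W-β, W-γ}: haulage cost 25 + fixed 14 = 39.
All other subsets cost ≥ 36. Minimum total cost: 32.

32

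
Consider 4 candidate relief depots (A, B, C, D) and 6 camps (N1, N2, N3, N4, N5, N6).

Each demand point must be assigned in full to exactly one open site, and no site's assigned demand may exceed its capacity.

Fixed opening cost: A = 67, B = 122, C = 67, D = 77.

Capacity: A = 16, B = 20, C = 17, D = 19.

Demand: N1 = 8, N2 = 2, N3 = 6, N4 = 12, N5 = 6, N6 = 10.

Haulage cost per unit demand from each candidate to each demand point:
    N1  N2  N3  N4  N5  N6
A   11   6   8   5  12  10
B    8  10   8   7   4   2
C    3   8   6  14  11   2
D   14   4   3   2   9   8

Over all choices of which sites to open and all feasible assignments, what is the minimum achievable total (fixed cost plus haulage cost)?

392

Open {B, C, D}; cheapest assignment that respects the capacities:
  B (cap 20, load 16): N5, N6 — cost 6×4 + 10×2 = 44
  C (cap 17, load 10): N1, N2 — cost 8×3 + 2×8 = 40
  D (cap 19, load 18): N3, N4 — cost 6×3 + 12×2 = 42
  Shipping 126, fixed 266 → total 392.
  Any other capacity-feasible assignment to {B, C, D} ships for at least 126.
Compare {A, B, C}: its best feasible assignment gives total 432.
Compare {A, C, D}: its best feasible assignment gives total 439.
Every other set of open sites that can feasibly serve all demand totals ≥ 432 even under its best assignment. Minimum: 392.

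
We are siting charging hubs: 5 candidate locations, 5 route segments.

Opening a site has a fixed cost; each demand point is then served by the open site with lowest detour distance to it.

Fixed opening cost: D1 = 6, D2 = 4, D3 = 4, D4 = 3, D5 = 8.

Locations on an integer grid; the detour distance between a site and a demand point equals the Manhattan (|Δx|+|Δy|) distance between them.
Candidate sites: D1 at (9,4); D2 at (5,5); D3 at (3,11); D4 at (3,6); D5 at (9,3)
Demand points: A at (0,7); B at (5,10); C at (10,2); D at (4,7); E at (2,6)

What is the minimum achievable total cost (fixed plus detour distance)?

Open {D1, D4}: assign each demand point to its cheapest open site.
  A→D4 4, B→D4 6, C→D1 3, D→D4 2, E→D4 1
  detour distance 16, fixed 9 → total 25.
Compare {D4, D5}: detour distance 15 + fixed 11 = 26.
Compare {D1, D3, D4}: detour distance 13 + fixed 13 = 26.
Compare {D4}: detour distance 24 + fixed 3 = 27.
All other subsets cost ≥ 26. Minimum total cost: 25.

25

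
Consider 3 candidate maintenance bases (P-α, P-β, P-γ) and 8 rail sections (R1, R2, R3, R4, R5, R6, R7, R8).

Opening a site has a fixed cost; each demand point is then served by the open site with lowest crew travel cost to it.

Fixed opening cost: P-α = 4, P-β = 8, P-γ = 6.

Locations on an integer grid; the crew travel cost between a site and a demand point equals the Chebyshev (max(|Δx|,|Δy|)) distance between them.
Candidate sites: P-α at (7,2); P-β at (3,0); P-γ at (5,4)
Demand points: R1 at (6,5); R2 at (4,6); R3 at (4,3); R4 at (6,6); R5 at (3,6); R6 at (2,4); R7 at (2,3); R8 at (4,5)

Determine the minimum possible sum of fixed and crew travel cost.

21

Open {P-γ}: assign each demand point to its cheapest open site.
  R1→P-γ 1, R2→P-γ 2, R3→P-γ 1, R4→P-γ 2, R5→P-γ 2, R6→P-γ 3, R7→P-γ 3, R8→P-γ 1
  crew travel cost 15, fixed 6 → total 21.
Compare {P-α, P-γ}: crew travel cost 15 + fixed 10 = 25.
Compare {P-β, P-γ}: crew travel cost 15 + fixed 14 = 29.
Compare {P-α, P-β, P-γ}: crew travel cost 15 + fixed 18 = 33.
All other subsets cost ≥ 25. Minimum total cost: 21.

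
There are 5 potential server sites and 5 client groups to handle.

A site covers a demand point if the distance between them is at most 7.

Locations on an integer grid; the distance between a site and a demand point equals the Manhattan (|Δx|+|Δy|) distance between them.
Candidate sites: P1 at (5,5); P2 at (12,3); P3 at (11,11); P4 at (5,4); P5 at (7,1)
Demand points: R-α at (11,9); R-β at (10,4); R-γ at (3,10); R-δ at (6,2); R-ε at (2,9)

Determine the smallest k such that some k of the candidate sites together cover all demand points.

2

Coverage sets (demand points within 7 of each site):
  P1: {R-β, R-γ, R-δ, R-ε}
  P2: {R-α, R-β, R-δ}
  P3: {R-α}
  P4: {R-β, R-δ}
  P5: {R-β, R-δ}
No single site covers all 5 demand points.
But {P1, P2} covers everything, so the minimum is 2.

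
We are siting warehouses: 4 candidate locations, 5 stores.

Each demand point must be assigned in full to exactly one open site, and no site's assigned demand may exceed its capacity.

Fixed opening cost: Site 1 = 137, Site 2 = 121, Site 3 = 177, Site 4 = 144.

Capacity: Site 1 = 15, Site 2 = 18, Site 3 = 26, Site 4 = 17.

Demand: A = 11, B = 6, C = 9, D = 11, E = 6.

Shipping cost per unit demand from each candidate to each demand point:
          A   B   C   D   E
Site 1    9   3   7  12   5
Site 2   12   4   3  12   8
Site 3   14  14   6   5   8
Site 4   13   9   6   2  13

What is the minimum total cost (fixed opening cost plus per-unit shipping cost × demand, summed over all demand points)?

611

Open {Site 2, Site 3}; cheapest assignment that respects the capacities:
  Site 2 (cap 18, load 17): A, B — cost 11×12 + 6×4 = 156
  Site 3 (cap 26, load 26): C, D, E — cost 9×6 + 11×5 + 6×8 = 157
  Shipping 313, fixed 298 → total 611.
  Any other capacity-feasible assignment to {Site 2, Site 3} ships for at least 313.
Compare {Site 1, Site 2, Site 4}: its best feasible assignment gives total 652.
Compare {Site 3, Site 4}: its best feasible assignment gives total 653.
Every other set of open sites that can feasibly serve all demand totals ≥ 652 even under its best assignment. Minimum: 611.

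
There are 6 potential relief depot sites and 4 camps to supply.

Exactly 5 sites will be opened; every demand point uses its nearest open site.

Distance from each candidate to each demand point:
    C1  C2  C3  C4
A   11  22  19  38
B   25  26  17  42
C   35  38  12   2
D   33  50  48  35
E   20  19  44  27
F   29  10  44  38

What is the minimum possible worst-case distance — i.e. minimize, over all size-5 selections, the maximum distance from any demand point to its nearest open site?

12

Open {A, B, C, D, F}.
  Farthest demand point is C3 at distance 12 (to C); all others are ≤ 12.
With {A, B, C, E, F} the worst case is 12.
With {A, C, D, E, F} the worst case is 12.
No size-5 selection achieves below 12.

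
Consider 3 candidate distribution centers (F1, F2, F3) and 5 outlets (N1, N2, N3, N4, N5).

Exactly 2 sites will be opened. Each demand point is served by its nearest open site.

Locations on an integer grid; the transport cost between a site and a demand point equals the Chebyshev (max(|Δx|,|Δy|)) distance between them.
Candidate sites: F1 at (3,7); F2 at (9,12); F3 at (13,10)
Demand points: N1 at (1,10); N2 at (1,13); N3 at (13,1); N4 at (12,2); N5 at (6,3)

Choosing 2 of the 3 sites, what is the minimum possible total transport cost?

30

Open {F1, F3}.
  N1→F1 3, N2→F1 6, N3→F3 9, N4→F3 8, N5→F1 4  ⇒ total 30.
Compare {F1, F2}: total 32.
Compare {F2, F3}: total 40.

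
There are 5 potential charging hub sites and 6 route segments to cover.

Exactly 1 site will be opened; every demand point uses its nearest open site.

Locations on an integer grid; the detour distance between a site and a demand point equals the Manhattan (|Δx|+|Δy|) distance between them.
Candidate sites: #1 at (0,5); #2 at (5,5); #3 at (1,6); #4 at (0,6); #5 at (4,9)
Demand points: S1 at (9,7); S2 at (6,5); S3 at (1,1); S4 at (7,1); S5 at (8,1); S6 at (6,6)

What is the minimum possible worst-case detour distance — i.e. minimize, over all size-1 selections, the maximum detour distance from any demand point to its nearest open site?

8

Open {#2}.
  Farthest demand point is S3 at detour distance 8 (to #2); all others are ≤ 8.
With {#1} the worst case is 12.
With {#3} the worst case is 12.
No size-1 selection achieves below 8.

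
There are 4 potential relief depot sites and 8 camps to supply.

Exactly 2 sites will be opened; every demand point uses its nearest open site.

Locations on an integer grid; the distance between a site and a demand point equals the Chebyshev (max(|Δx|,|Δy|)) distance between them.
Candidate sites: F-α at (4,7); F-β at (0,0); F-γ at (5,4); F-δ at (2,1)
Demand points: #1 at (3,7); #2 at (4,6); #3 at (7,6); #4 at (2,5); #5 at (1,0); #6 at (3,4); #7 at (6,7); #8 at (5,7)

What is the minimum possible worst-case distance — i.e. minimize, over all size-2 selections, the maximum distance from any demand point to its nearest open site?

3

Open {F-α, F-β}.
  Farthest demand point is #3 at distance 3 (to F-α); all others are ≤ 3.
With {F-α, F-δ} the worst case is 3.
With {F-β, F-γ} the worst case is 3.
No size-2 selection achieves below 3.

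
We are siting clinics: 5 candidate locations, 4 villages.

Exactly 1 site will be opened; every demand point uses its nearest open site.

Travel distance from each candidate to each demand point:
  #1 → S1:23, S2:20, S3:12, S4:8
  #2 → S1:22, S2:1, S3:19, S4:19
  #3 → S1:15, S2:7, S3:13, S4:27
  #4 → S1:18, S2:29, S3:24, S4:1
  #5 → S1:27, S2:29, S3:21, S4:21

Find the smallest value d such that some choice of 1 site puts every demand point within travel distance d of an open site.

Open {#2}.
  Farthest demand point is S1 at travel distance 22 (to #2); all others are ≤ 22.
With {#1} the worst case is 23.
With {#3} the worst case is 27.
No size-1 selection achieves below 22.

22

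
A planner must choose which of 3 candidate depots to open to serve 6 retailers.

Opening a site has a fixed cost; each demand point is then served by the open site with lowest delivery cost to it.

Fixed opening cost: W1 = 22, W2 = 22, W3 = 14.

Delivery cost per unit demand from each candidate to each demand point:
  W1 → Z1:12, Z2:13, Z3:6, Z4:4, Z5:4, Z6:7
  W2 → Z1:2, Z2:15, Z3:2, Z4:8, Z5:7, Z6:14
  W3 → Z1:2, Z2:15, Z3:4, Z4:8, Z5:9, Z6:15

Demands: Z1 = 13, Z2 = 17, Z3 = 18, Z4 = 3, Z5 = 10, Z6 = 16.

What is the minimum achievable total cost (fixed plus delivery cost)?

491

Open {W1, W2}: assign each demand point to its cheapest open site.
  Z1→W2 13×2=26, Z2→W1 17×13=221, Z3→W2 18×2=36, Z4→W1 3×4=12, Z5→W1 10×4=40, Z6→W1 16×7=112
  delivery cost 447, fixed 44 → total 491.
Compare {W1, W2, W3}: delivery cost 447 + fixed 58 = 505.
Compare {W1, W3}: delivery cost 483 + fixed 36 = 519.
Compare {W2}: delivery cost 635 + fixed 22 = 657.
All other subsets cost ≥ 505. Minimum total cost: 491.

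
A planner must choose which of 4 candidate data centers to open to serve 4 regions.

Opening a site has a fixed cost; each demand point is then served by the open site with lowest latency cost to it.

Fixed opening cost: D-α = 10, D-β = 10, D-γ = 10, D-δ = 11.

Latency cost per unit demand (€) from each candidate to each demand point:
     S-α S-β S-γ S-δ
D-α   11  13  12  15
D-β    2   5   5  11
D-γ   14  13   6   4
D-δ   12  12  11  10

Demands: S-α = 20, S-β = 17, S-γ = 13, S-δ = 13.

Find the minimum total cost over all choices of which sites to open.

262

Open {D-β, D-γ}: assign each demand point to its cheapest open site.
  S-α→D-β 20×2=40, S-β→D-β 17×5=85, S-γ→D-β 13×5=65, S-δ→D-γ 13×4=52
  latency cost 242, fixed 20 → total 262.
Compare {D-α, D-β, D-γ}: latency cost 242 + fixed 30 = 272.
Compare {D-β, D-γ, D-δ}: latency cost 242 + fixed 31 = 273.
Compare {D-α, D-β, D-γ, D-δ}: latency cost 242 + fixed 41 = 283.
All other subsets cost ≥ 272. Minimum total cost: 262.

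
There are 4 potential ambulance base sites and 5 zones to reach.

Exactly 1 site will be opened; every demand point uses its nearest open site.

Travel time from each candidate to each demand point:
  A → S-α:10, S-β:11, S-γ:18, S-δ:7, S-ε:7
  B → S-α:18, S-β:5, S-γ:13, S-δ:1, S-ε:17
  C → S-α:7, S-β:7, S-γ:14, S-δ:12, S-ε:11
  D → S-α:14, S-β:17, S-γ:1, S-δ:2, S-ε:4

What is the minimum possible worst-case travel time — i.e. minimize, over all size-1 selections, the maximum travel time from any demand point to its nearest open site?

14

Open {C}.
  Farthest demand point is S-γ at travel time 14 (to C); all others are ≤ 14.
With {D} the worst case is 17.
With {A} the worst case is 18.
No size-1 selection achieves below 14.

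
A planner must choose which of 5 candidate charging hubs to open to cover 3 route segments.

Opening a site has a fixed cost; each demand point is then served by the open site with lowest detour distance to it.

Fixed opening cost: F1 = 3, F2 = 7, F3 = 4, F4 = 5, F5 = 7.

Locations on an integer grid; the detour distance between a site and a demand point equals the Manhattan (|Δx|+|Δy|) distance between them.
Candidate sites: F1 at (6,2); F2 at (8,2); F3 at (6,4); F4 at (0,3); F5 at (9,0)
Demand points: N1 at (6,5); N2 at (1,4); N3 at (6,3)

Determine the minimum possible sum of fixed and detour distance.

11

Open {F3}: assign each demand point to its cheapest open site.
  N1→F3 1, N2→F3 5, N3→F3 1
  detour distance 7, fixed 4 → total 11.
Compare {F3, F4}: detour distance 4 + fixed 9 = 13.
Compare {F1}: detour distance 11 + fixed 3 = 14.
Compare {F1, F3}: detour distance 7 + fixed 7 = 14.
All other subsets cost ≥ 13. Minimum total cost: 11.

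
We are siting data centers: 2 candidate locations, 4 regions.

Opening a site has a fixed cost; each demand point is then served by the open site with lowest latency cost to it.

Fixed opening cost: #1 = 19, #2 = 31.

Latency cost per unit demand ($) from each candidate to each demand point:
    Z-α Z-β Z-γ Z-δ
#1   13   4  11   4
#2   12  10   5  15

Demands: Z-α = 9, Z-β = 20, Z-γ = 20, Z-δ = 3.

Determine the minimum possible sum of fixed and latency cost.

350

Open {#1, #2}: assign each demand point to its cheapest open site.
  Z-α→#2 9×12=108, Z-β→#1 20×4=80, Z-γ→#2 20×5=100, Z-δ→#1 3×4=12
  latency cost 300, fixed 50 → total 350.
Compare {#1}: latency cost 429 + fixed 19 = 448.
Compare {#2}: latency cost 453 + fixed 31 = 484.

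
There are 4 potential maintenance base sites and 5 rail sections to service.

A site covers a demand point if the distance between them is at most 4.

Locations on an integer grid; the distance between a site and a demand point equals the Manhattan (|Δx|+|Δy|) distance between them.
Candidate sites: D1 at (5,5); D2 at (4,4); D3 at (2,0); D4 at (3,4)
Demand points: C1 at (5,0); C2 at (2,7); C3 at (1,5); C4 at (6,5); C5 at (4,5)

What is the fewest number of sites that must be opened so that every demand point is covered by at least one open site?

Coverage sets (demand points within 4 of each site):
  D1: {C3, C4, C5}
  D2: {C3, C4, C5}
  D3: {C1}
  D4: {C2, C3, C4, C5}
No single site covers all 5 demand points.
But {D3, D4} covers everything, so the minimum is 2.

2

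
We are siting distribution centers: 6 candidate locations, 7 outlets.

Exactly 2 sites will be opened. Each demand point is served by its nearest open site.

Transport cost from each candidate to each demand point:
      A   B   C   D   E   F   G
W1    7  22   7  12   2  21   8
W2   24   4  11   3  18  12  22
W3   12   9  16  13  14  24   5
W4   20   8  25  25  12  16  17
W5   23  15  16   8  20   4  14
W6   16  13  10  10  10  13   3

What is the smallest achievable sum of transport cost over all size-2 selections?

43

Open {W1, W2}.
  A→W1 7, B→W2 4, C→W1 7, D→W2 3, E→W1 2, F→W2 12, G→W1 8  ⇒ total 43.
Compare {W1, W5}: total 51.
Compare {W1, W6}: total 55.
No size-2 selection does better; minimum is 43.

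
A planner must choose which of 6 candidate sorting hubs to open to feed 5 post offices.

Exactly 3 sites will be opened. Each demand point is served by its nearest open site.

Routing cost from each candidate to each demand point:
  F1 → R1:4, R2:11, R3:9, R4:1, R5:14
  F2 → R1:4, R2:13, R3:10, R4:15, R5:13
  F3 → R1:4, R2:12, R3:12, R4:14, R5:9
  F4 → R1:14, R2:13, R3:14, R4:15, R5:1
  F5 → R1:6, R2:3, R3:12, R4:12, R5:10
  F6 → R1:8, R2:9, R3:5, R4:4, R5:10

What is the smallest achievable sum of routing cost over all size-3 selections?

Open {F1, F4, F5}.
  R1→F1 4, R2→F5 3, R3→F1 9, R4→F1 1, R5→F4 1  ⇒ total 18.
Compare {F4, F5, F6}: total 19.
Compare {F1, F4, F6}: total 20.
No size-3 selection does better; minimum is 18.

18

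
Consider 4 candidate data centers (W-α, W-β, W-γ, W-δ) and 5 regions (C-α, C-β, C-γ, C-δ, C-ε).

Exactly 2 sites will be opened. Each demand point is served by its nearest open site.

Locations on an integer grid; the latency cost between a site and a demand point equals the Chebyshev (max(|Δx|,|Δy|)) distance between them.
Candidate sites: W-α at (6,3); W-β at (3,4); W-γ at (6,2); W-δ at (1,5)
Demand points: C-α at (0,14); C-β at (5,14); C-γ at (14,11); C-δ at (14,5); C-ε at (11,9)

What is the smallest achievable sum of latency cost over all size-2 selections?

40

Open {W-α, W-δ}.
  C-α→W-δ 9, C-β→W-δ 9, C-γ→W-α 8, C-δ→W-α 8, C-ε→W-α 6  ⇒ total 40.
Compare {W-α, W-β}: total 42.
Compare {W-γ, W-δ}: total 42.
No size-2 selection does better; minimum is 40.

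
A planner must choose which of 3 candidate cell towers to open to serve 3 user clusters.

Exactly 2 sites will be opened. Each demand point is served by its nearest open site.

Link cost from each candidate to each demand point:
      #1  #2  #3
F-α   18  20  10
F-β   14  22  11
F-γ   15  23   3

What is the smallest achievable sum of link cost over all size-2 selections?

38

Open {F-α, F-γ}.
  #1→F-γ 15, #2→F-α 20, #3→F-γ 3  ⇒ total 38.
Compare {F-β, F-γ}: total 39.
Compare {F-α, F-β}: total 44.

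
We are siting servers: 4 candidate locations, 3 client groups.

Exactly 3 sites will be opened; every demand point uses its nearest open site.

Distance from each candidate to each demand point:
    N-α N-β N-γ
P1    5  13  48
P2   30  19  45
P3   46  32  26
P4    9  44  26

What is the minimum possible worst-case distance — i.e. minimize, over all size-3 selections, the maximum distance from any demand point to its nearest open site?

Open {P1, P2, P3}.
  Farthest demand point is N-γ at distance 26 (to P3); all others are ≤ 26.
With {P1, P2, P4} the worst case is 26.
With {P1, P3, P4} the worst case is 26.
No size-3 selection achieves below 26.

26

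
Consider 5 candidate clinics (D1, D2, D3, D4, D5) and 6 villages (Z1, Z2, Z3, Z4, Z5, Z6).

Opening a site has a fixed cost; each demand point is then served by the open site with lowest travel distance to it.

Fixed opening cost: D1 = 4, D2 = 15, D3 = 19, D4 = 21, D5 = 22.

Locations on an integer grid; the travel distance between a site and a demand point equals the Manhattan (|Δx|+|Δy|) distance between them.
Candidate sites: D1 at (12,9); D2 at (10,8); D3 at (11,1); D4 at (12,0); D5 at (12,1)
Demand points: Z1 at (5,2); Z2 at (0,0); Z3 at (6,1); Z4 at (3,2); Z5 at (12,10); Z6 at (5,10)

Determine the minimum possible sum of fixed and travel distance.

Open {D1, D3}: assign each demand point to its cheapest open site.
  Z1→D3 7, Z2→D3 12, Z3→D3 5, Z4→D3 9, Z5→D1 1, Z6→D1 8
  travel distance 42, fixed 23 → total 65.
Compare {D1, D5}: travel distance 46 + fixed 26 = 72.
Compare {D1, D4}: travel distance 48 + fixed 25 = 73.
Compare {D3}: travel distance 58 + fixed 19 = 77.
All other subsets cost ≥ 72. Minimum total cost: 65.

65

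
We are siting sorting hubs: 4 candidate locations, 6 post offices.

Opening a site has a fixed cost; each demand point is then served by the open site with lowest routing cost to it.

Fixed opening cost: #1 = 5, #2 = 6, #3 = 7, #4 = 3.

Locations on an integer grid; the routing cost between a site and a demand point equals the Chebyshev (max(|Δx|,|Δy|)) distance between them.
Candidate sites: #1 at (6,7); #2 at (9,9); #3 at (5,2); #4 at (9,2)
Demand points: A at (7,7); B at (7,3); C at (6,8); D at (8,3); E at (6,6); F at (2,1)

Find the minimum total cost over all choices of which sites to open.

Open {#1, #4}: assign each demand point to its cheapest open site.
  A→#1 1, B→#4 2, C→#1 1, D→#4 1, E→#1 1, F→#1 6
  routing cost 12, fixed 8 → total 20.
Compare {#1}: routing cost 17 + fixed 5 = 22.
Compare {#1, #3}: routing cost 11 + fixed 12 = 23.
Compare {#1, #3, #4}: routing cost 9 + fixed 15 = 24.
All other subsets cost ≥ 22. Minimum total cost: 20.

20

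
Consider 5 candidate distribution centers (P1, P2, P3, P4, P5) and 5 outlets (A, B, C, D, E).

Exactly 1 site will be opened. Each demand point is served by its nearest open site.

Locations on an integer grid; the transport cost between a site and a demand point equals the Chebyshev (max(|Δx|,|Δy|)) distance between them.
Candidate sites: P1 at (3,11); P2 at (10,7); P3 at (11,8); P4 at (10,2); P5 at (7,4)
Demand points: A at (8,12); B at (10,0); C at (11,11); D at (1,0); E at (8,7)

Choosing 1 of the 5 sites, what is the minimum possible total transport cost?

Open {P2}.
  A→P2 5, B→P2 7, C→P2 4, D→P2 9, E→P2 2  ⇒ total 27.
Compare {P3}: total 28.
Compare {P5}: total 28.
No size-1 selection does better; minimum is 27.

27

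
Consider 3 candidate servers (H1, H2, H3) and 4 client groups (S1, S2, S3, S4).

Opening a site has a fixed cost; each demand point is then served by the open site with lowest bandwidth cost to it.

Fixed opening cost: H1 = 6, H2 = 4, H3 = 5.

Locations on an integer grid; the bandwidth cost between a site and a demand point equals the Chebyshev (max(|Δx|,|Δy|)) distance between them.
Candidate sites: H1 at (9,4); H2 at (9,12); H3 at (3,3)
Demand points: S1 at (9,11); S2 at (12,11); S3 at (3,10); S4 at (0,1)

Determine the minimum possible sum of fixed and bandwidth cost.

Open {H2, H3}: assign each demand point to its cheapest open site.
  S1→H2 1, S2→H2 3, S3→H2 6, S4→H3 3
  bandwidth cost 13, fixed 9 → total 22.
Compare {H2}: bandwidth cost 21 + fixed 4 = 25.
Compare {H1, H2, H3}: bandwidth cost 13 + fixed 15 = 28.
Compare {H1, H2}: bandwidth cost 19 + fixed 10 = 29.
All other subsets cost ≥ 25. Minimum total cost: 22.

22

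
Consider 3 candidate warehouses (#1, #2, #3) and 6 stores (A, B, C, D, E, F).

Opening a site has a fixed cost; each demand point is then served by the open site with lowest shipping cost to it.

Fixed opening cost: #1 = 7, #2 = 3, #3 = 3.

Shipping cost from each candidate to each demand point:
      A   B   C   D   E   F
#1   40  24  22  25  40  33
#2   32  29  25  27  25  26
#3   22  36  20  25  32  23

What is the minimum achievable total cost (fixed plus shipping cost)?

Open {#2, #3}: assign each demand point to its cheapest open site.
  A→#3 22, B→#2 29, C→#3 20, D→#3 25, E→#2 25, F→#3 23
  shipping cost 144, fixed 6 → total 150.
Compare {#1, #2, #3}: shipping cost 139 + fixed 13 = 152.
Compare {#1, #3}: shipping cost 146 + fixed 10 = 156.
Compare {#3}: shipping cost 158 + fixed 3 = 161.
All other subsets cost ≥ 152. Minimum total cost: 150.

150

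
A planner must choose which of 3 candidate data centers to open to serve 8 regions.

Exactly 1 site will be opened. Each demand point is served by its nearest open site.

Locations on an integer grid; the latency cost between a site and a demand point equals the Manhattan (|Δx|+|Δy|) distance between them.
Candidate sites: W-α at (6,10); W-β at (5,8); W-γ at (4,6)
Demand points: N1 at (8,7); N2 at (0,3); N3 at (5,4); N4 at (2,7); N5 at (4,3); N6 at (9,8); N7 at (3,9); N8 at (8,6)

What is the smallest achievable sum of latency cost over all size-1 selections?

Open {W-γ}.
  N1→W-γ 5, N2→W-γ 7, N3→W-γ 3, N4→W-γ 3, N5→W-γ 3, N6→W-γ 7, N7→W-γ 4, N8→W-γ 4  ⇒ total 36.
Compare {W-β}: total 40.
Compare {W-α}: total 56.

36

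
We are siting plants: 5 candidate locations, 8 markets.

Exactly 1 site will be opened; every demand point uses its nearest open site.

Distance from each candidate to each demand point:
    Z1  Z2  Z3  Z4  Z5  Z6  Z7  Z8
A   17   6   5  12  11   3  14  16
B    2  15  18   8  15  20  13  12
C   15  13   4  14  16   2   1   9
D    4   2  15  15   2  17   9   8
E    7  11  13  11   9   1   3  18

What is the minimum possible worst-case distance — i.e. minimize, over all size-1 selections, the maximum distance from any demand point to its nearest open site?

16

Open {C}.
  Farthest demand point is Z5 at distance 16 (to C); all others are ≤ 16.
With {A} the worst case is 17.
With {D} the worst case is 17.
No size-1 selection achieves below 16.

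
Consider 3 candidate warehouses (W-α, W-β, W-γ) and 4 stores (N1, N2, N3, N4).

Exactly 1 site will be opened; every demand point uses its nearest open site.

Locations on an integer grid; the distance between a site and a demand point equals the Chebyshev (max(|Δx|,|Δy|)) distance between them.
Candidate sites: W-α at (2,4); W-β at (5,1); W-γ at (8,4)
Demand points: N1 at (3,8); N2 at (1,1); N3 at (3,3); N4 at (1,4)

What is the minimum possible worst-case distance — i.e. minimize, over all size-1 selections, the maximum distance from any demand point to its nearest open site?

Open {W-α}.
  Farthest demand point is N1 at distance 4 (to W-α); all others are ≤ 4.
With {W-β} the worst case is 7.
With {W-γ} the worst case is 7.
No size-1 selection achieves below 4.

4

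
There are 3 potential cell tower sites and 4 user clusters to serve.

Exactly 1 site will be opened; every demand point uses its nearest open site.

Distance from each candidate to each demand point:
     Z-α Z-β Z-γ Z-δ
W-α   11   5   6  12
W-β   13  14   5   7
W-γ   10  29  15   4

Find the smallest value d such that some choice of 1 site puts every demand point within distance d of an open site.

12

Open {W-α}.
  Farthest demand point is Z-δ at distance 12 (to W-α); all others are ≤ 12.
With {W-β} the worst case is 14.
With {W-γ} the worst case is 29.
No size-1 selection achieves below 12.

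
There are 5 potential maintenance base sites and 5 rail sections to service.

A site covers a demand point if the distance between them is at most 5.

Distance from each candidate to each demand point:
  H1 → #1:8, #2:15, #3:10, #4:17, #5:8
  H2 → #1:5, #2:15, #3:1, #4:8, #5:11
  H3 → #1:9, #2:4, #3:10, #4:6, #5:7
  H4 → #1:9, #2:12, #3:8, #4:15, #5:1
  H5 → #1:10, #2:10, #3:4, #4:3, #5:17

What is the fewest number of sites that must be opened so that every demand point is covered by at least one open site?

4

Coverage sets (demand points within 5 of each site):
  H1: {}
  H2: {#1, #3}
  H3: {#2}
  H4: {#5}
  H5: {#3, #4}
No 3 sites suffice: every size-3 union leaves at least one demand point uncovered.
But {H2, H3, H4, H5} covers everything, so the minimum is 4.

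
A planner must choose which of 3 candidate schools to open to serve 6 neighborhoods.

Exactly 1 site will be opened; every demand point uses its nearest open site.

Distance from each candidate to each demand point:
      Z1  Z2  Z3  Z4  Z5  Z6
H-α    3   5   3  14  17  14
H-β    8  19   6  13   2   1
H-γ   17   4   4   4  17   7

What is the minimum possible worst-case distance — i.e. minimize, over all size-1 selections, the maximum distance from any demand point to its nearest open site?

Open {H-α}.
  Farthest demand point is Z5 at distance 17 (to H-α); all others are ≤ 17.
With {H-γ} the worst case is 17.
With {H-β} the worst case is 19.
No size-1 selection achieves below 17.

17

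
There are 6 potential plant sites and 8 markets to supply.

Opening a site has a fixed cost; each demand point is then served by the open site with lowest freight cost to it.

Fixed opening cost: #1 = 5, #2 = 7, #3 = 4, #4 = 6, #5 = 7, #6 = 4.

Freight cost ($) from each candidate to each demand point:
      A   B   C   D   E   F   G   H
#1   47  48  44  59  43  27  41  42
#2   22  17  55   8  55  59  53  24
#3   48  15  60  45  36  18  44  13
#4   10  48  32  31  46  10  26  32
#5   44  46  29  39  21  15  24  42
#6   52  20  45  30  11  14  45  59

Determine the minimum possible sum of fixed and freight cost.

146

Open {#2, #3, #4, #6}: assign each demand point to its cheapest open site.
  A→#4 10, B→#3 15, C→#4 32, D→#2 8, E→#6 11, F→#4 10, G→#4 26, H→#3 13
  freight cost 125, fixed 21 → total 146.
Compare {#2, #3, #4, #5, #6}: freight cost 120 + fixed 28 = 148.
Compare {#1, #2, #3, #4, #6}: freight cost 125 + fixed 26 = 151.
Compare {#1, #2, #3, #4, #5, #6}: freight cost 120 + fixed 33 = 153.
All other subsets cost ≥ 148. Minimum total cost: 146.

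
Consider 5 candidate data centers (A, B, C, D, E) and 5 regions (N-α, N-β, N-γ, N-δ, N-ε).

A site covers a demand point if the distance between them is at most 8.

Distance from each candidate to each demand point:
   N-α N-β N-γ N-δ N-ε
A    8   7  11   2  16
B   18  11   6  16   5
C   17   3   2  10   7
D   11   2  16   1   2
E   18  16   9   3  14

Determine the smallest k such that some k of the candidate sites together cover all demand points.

2

Coverage sets (demand points within 8 of each site):
  A: {N-α, N-β, N-δ}
  B: {N-γ, N-ε}
  C: {N-β, N-γ, N-ε}
  D: {N-β, N-δ, N-ε}
  E: {N-δ}
No single site covers all 5 demand points.
But {A, B} covers everything, so the minimum is 2.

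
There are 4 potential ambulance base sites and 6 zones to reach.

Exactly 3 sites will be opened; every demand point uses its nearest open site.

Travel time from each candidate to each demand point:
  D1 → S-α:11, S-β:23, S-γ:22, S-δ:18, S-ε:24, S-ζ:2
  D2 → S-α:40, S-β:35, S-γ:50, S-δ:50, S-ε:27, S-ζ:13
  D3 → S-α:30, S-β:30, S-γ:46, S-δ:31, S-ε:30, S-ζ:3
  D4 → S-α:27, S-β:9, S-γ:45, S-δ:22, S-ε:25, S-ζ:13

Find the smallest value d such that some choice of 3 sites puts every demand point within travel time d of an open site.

Open {D1, D2, D3}.
  Farthest demand point is S-ε at travel time 24 (to D1); all others are ≤ 24.
With {D1, D2, D4} the worst case is 24.
With {D1, D3, D4} the worst case is 24.
No size-3 selection achieves below 24.

24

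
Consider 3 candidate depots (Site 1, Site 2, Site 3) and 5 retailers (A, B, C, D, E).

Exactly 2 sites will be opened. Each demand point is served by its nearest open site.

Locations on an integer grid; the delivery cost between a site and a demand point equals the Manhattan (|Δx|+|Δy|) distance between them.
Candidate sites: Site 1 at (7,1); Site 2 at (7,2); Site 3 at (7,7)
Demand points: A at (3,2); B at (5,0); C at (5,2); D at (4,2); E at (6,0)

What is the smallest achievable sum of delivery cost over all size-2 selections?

14

Open {Site 1, Site 2}.
  A→Site 2 4, B→Site 1 3, C→Site 2 2, D→Site 2 3, E→Site 1 2  ⇒ total 14.
Compare {Site 2, Site 3}: total 16.
Compare {Site 1, Site 3}: total 17.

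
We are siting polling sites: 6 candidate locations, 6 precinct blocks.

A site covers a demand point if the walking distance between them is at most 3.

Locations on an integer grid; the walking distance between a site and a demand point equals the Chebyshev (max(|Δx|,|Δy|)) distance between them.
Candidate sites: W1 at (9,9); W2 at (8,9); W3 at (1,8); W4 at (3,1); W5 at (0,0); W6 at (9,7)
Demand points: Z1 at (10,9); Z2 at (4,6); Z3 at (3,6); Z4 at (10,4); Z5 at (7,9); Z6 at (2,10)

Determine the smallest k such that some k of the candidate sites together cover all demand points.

2

Coverage sets (demand points within 3 of each site):
  W1: {Z1, Z5}
  W2: {Z1, Z5}
  W3: {Z2, Z3, Z6}
  W4: {}
  W5: {}
  W6: {Z1, Z4, Z5}
No single site covers all 6 demand points.
But {W3, W6} covers everything, so the minimum is 2.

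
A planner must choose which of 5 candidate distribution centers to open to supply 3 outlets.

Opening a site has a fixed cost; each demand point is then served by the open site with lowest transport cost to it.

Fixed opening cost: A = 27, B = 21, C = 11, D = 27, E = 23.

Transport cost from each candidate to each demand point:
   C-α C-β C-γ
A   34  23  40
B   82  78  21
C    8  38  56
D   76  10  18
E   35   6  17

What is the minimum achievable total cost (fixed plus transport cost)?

Open {C, E}: assign each demand point to its cheapest open site.
  C-α→C 8, C-β→E 6, C-γ→E 17
  transport cost 31, fixed 34 → total 65.
Compare {C, D}: transport cost 36 + fixed 38 = 74.
Compare {E}: transport cost 58 + fixed 23 = 81.
Compare {B, C, E}: transport cost 31 + fixed 55 = 86.
All other subsets cost ≥ 74. Minimum total cost: 65.

65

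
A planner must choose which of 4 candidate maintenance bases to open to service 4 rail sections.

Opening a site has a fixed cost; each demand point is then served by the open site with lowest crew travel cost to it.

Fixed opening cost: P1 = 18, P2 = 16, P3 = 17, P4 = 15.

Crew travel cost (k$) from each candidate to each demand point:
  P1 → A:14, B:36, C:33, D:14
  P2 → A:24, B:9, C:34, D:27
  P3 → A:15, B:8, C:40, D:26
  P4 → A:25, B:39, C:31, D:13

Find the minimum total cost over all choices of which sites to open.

Open {P3, P4}: assign each demand point to its cheapest open site.
  A→P3 15, B→P3 8, C→P4 31, D→P4 13
  crew travel cost 67, fixed 32 → total 99.
Compare {P1, P2}: crew travel cost 70 + fixed 34 = 104.
Compare {P1, P3}: crew travel cost 69 + fixed 35 = 104.
Compare {P3}: crew travel cost 89 + fixed 17 = 106.
All other subsets cost ≥ 104. Minimum total cost: 99.

99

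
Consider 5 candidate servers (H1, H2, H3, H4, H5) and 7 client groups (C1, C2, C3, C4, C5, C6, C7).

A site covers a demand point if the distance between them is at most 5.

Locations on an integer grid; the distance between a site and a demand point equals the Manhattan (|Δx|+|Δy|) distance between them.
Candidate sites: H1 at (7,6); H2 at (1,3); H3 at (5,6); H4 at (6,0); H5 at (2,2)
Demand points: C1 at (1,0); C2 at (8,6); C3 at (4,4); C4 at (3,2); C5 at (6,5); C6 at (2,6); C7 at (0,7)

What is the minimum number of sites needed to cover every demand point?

2

Coverage sets (demand points within 5 of each site):
  H1: {C2, C3, C5, C6}
  H2: {C1, C3, C4, C6, C7}
  H3: {C2, C3, C5, C6}
  H4: {C1, C4, C5}
  H5: {C1, C3, C4, C6}
No single site covers all 7 demand points.
But {H1, H2} covers everything, so the minimum is 2.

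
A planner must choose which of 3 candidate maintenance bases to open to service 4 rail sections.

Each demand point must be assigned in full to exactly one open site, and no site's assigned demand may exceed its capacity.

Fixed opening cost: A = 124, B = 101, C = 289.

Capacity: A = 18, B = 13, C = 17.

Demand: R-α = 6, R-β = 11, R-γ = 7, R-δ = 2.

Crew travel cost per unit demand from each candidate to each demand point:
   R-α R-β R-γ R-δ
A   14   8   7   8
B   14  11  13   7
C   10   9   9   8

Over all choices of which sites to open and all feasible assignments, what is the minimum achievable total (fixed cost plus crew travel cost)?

Open {A, B}; cheapest assignment that respects the capacities:
  A (cap 18, load 18): R-β, R-γ — cost 11×8 + 7×7 = 137
  B (cap 13, load 8): R-α, R-δ — cost 6×14 + 2×7 = 98
  Shipping 235, fixed 225 → total 460.
  Any other capacity-feasible assignment to {A, B} ships for at least 235.
Compare {A, C}: its best feasible assignment gives total 626.
Compare {B, C}: its best feasible assignment gives total 648.
Every other set of open sites that can feasibly serve all demand totals ≥ 626 even under its best assignment. Minimum: 460.

460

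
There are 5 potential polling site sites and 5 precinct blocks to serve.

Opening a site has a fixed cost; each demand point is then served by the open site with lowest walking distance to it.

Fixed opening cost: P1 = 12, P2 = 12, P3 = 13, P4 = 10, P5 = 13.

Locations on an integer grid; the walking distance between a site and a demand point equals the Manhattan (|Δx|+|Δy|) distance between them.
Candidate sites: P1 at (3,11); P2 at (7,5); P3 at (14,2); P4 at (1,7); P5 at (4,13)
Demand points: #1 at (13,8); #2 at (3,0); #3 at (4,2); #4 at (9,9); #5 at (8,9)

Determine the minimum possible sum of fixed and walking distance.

Open {P2}: assign each demand point to its cheapest open site.
  #1→P2 9, #2→P2 9, #3→P2 6, #4→P2 6, #5→P2 5
  walking distance 35, fixed 12 → total 47.
Compare {P2, P4}: walking distance 35 + fixed 22 = 57.
Compare {P2, P3}: walking distance 33 + fixed 25 = 58.
Compare {P4}: walking distance 49 + fixed 10 = 59.
All other subsets cost ≥ 57. Minimum total cost: 47.

47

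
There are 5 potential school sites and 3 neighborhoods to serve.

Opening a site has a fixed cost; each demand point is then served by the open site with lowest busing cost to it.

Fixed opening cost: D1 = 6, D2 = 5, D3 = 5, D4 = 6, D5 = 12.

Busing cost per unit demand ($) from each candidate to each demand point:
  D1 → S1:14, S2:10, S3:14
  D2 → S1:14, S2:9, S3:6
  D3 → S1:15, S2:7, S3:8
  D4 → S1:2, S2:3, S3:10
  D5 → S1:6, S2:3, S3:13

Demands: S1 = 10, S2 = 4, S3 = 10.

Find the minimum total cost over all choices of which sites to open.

Open {D2, D4}: assign each demand point to its cheapest open site.
  S1→D4 10×2=20, S2→D4 4×3=12, S3→D2 10×6=60
  busing cost 92, fixed 11 → total 103.
Compare {D2, D3, D4}: busing cost 92 + fixed 16 = 108.
Compare {D1, D2, D4}: busing cost 92 + fixed 17 = 109.
Compare {D1, D2, D3, D4}: busing cost 92 + fixed 22 = 114.
All other subsets cost ≥ 108. Minimum total cost: 103.

103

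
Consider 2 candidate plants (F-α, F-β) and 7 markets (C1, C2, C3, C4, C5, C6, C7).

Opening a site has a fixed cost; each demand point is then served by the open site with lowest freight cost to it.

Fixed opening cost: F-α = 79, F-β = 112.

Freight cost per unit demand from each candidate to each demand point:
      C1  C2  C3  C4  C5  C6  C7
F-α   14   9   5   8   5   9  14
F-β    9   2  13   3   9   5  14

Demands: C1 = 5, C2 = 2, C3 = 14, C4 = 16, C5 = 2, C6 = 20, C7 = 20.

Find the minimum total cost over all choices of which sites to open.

748

Open {F-α, F-β}: assign each demand point to its cheapest open site.
  C1→F-β 5×9=45, C2→F-β 2×2=4, C3→F-α 14×5=70, C4→F-β 16×3=48, C5→F-α 2×5=10, C6→F-β 20×5=100, C7→F-α 20×14=280
  freight cost 557, fixed 191 → total 748.
Compare {F-β}: freight cost 677 + fixed 112 = 789.
Compare {F-α}: freight cost 756 + fixed 79 = 835.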